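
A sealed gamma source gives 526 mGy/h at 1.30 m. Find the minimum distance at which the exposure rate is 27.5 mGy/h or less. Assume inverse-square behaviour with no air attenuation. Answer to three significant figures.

Applying the 1/r² law, d₂ = d₁·√(I₁/I₂).
I₁/I₂ = 526/27.5 = 19.13, so d₂ = 1.30 × √19.13 = 5.686 m.

5.69 m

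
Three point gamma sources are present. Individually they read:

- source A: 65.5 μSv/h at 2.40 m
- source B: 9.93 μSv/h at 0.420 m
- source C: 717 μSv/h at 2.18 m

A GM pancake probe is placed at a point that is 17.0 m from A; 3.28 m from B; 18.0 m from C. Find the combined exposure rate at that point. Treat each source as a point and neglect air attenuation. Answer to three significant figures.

Each source contributes Iᵢ·(dᵢ/rᵢ)²; contributions add.
A: 65.5 × (2.40/17.0)² = 1.305 μSv/h
B: 9.93 × (0.420/3.28)² = 0.1628 μSv/h
C: 717 × (2.18/18.0)² = 10.52 μSv/h
Total = 1.305 + 0.1628 + 10.52 = 11.99 μSv/h.

12.0 μSv/h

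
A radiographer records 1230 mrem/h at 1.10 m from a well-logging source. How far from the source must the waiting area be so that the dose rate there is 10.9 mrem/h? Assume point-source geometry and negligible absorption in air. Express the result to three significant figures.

11.7 m

By the inverse-square law, d₂ = d₁·√(I₁/I₂).
I₁/I₂ = 1230/10.9 = 112.8, so d₂ = 1.10 × √112.8 = 11.68 m.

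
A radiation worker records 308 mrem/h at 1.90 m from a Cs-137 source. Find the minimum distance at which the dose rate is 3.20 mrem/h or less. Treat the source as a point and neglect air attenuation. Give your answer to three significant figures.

Intensity scales as (d₁/d₂)², so d₂ = d₁·√(I₁/I₂).
I₁/I₂ = 308/3.20 = 96.25, so d₂ = 1.90 × √96.25 = 18.64 m.

18.6 m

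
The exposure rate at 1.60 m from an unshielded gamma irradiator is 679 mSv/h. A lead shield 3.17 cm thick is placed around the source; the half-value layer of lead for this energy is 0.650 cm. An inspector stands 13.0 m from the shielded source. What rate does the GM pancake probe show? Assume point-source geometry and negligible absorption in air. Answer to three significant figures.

0.350 mSv/h

Distance alone: (1.60/13.0)² = 0.01515, so 679 × 0.01515 = 10.29 mSv/h.
Shield: 3.17/0.650 = 4.877 half-value layers → attenuation 2^(−4.877) = 0.03403.
Combined: 10.29 × 0.03403 = 0.3502 mSv/h.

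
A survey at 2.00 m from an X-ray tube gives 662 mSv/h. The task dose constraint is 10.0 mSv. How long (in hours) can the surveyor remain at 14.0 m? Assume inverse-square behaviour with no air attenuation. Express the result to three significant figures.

0.740 h

Intensity scales as (d₁/d₂)², so rate at 14.0 m:
662 × (2.00/14.0)² = 662 × 0.02041 = 13.51 mSv/h.
Stay time = 10.0 mSv ÷ 13.51 mSv/h = 0.7402 h.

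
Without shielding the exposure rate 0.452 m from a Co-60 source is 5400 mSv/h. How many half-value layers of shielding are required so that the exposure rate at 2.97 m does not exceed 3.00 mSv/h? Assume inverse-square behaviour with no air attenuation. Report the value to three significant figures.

At 2.97 m, distance alone gives (0.452/2.97)² = 0.02316, so 5400 × 0.02316 = 125.1 mSv/h.
Further attenuation needed: 125.1/3.00 = 41.70.
n = log₂(41.70) = 5.382 half-value layers.

5.38 half-value layers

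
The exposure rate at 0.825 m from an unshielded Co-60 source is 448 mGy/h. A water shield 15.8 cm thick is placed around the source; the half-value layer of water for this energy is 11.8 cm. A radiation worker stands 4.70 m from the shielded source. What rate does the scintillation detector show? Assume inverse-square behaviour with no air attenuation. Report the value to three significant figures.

Distance alone: (0.825/4.70)² = 0.03081, so 448 × 0.03081 = 13.80 mGy/h.
Shield: 15.8/11.8 = 1.339 half-value layers → attenuation 2^(−1.339) = 0.3953.
Combined: 13.80 × 0.3953 = 5.455 mGy/h.

5.46 mGy/h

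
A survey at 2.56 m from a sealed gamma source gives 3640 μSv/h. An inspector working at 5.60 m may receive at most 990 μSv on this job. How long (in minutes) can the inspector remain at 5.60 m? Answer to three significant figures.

Since intensity falls as 1/r², rate at 5.60 m:
3640 × (2.56/5.60)² = 3640 × 0.2090 = 760.8 μSv/h.
Stay time = 990 μSv ÷ 760.8 μSv/h = 1.301 h = 78.06 min.

78.1 min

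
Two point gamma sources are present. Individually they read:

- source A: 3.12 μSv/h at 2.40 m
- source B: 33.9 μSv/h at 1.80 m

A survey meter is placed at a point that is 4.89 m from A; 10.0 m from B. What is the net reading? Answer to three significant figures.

By superposition, sum each source's inverse-square contribution:
A: 3.12 × (2.40/4.89)² = 0.7516 μSv/h
B: 33.9 × (1.80/10.0)² = 1.098 μSv/h
Total = 0.7516 + 1.098 = 1.850 μSv/h.

1.85 μSv/h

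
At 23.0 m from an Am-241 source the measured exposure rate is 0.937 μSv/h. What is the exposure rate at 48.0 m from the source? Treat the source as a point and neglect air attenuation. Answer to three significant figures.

Using I₁d₁² = I₂d₂², scaling from 23.0 m to 48.0 m:
0.937 × (23.0/48.0)² = 0.937 × 0.2296 = 0.2151 μSv/h.

0.215 μSv/h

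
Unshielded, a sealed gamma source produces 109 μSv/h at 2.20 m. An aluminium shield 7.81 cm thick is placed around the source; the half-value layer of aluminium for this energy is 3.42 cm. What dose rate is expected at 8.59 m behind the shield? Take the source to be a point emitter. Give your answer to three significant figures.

Distance alone: 109 × (2.20/8.59)² = 109 × 0.06559 = 7.149 μSv/h.
Shield: 7.81/3.42 = 2.284 half-value layers → attenuation 2^(−2.284) = 0.2053.
Combined: 7.149 × 0.2053 = 1.468 μSv/h.

1.47 μSv/h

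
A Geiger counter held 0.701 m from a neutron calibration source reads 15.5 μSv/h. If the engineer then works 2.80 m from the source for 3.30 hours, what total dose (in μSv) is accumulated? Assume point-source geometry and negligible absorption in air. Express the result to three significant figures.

Since intensity falls as 1/r², rate at 2.80 m:
15.5 × (0.701/2.80)² = 15.5 × 0.06268 = 0.9715 μSv/h.
Dose = rate × time = 0.9715 μSv/h × 3.300 h = 3.206 μSv.

3.21 μSv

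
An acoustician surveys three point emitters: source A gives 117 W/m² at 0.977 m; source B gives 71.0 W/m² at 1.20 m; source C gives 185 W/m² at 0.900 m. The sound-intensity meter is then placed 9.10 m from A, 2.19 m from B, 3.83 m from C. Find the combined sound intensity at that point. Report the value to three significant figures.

By superposition, sum each source's inverse-square contribution:
A: 117 × (0.977/9.10)² = 1.349 W/m²
B: 71.0 × (1.20/2.19)² = 21.32 W/m²
C: 185 × (0.900/3.83)² = 10.22 W/m²
Total = 1.349 + 21.32 + 10.22 = 32.89 W/m².

32.9 W/m²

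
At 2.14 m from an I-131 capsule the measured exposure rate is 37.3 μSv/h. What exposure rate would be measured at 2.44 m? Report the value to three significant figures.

Intensity scales as (d₁/d₂)², so scaling from 2.14 m to 2.44 m:
(2.14/2.44)² = 0.7692, so 37.3 × 0.7692 = 28.69 μSv/h.

28.7 μSv/h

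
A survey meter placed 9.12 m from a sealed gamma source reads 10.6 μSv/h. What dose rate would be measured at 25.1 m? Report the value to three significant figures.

Intensity scales as (d₁/d₂)², so scaling from 9.12 m to 25.1 m:
10.6 × (9.12/25.1)² = 10.6 × 0.1320 = 1.399 μSv/h.

1.40 μSv/h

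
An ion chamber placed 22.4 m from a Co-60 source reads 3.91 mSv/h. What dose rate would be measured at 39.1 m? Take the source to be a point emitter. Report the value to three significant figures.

1.28 mSv/h

Since intensity falls as 1/r², scaling from 22.4 m to 39.1 m:
3.91 × (22.4/39.1)² = 3.91 × 0.3282 = 1.283 mSv/h.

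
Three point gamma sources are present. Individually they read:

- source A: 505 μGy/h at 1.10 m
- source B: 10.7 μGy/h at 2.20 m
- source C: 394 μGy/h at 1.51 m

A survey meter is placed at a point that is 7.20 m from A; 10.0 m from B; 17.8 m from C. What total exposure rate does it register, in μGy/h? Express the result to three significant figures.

By superposition, sum each source's inverse-square contribution:
A: 505 × (1.10/7.20)² = 11.79 μGy/h
B: 10.7 × (2.20/10.0)² = 0.5179 μGy/h
C: 394 × (1.51/17.8)² = 2.835 μGy/h
Total = 11.79 + 0.5179 + 2.835 = 15.14 μGy/h.

15.1 μGy/h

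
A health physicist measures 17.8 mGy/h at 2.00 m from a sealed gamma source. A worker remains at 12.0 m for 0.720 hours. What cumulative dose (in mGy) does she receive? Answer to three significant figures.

0.356 mGy

By the inverse-square law, rate at 12.0 m:
(2.00/12.0)² = 0.02778, so 17.8 × 0.02778 = 0.4945 mGy/h.
Dose = rate × time = 0.4945 mGy/h × 0.7200 h = 0.3560 mGy.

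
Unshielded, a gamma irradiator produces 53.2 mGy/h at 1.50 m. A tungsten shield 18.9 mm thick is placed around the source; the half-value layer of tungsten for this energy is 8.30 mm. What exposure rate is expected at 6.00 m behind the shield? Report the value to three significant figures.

Distance alone: (1.50/6.00)² = 0.06250, so 53.2 × 0.06250 = 3.325 mGy/h.
Shield: 18.9/8.30 = 2.277 half-value layers → attenuation 2^(−2.277) = 0.2063.
Combined: 3.325 × 0.2063 = 0.6859 mGy/h.

0.686 mGy/h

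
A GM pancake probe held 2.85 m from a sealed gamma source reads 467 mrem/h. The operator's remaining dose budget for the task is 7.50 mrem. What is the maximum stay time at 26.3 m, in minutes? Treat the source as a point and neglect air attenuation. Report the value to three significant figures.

Applying the 1/r² law, rate at 26.3 m:
467 × (2.85/26.3)² = 467 × 0.01174 = 5.483 mrem/h.
Stay time = 7.50 mrem ÷ 5.483 mrem/h = 1.368 h = 82.08 min.

82.1 min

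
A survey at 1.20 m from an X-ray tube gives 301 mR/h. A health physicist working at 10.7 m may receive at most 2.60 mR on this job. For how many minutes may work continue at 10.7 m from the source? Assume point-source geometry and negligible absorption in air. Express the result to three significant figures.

41.2 min

By the inverse-square law, rate at 10.7 m:
(1.20/10.7)² = 0.01258, so 301 × 0.01258 = 3.787 mR/h.
Stay time = 2.60 mR ÷ 3.787 mR/h = 0.6866 h = 41.20 min.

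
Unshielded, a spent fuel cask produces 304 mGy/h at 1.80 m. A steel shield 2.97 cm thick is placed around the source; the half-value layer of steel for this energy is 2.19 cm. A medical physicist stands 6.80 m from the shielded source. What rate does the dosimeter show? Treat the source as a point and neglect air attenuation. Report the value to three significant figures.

Distance alone: (1.80/6.80)² = 0.07007, so 304 × 0.07007 = 21.30 mGy/h.
Shield: 2.97/2.19 = 1.356 half-value layers → attenuation 2^(−1.356) = 0.3907.
Combined: 21.30 × 0.3907 = 8.322 mGy/h.

8.32 mGy/h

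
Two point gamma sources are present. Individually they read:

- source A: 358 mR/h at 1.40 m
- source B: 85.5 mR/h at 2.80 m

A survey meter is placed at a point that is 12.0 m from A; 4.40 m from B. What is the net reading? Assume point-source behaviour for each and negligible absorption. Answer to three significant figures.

39.5 mR/h

By superposition, sum each source's inverse-square contribution:
A: 358 × (1.40/12.0)² = 4.873 mR/h
B: 85.5 × (2.80/4.40)² = 34.62 mR/h
Total = 4.873 + 34.62 = 39.49 mR/h.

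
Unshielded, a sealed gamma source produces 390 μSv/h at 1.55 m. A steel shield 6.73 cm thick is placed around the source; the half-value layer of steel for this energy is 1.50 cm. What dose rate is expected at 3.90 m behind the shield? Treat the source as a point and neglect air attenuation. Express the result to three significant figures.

2.75 μSv/h

Distance alone: 390 × (1.55/3.90)² = 390 × 0.1580 = 61.62 μSv/h.
Shield: 6.73/1.50 = 4.487 half-value layers → attenuation 2^(−4.487) = 0.04459.
Combined: 61.62 × 0.04459 = 2.748 μSv/h.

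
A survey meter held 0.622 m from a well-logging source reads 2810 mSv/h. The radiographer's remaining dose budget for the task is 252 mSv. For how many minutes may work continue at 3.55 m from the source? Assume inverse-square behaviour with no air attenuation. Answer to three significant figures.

175 min

Since intensity falls as 1/r², rate at 3.55 m:
2810 × (0.622/3.55)² = 2810 × 0.03070 = 86.27 mSv/h.
Stay time = 252 mSv ÷ 86.27 mSv/h = 2.921 h = 175.3 min.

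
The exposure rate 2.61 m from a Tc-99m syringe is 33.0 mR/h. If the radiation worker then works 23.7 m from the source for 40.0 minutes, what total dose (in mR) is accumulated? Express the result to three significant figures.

Intensity scales as (d₁/d₂)², so rate at 23.7 m:
(2.61/23.7)² = 0.01213, so 33.0 × 0.01213 = 0.4003 mR/h.
Dose = rate × time = 0.4003 mR/h × 0.6667 h = 0.2669 mR.

0.267 mR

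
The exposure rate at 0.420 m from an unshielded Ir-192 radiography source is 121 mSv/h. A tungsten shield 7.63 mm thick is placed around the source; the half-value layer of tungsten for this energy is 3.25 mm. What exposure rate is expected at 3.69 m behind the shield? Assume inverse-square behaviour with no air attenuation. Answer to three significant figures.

Distance alone: 121 × (0.420/3.69)² = 121 × 0.01296 = 1.568 mSv/h.
Shield: 7.63/3.25 = 2.348 half-value layers → attenuation 2^(−2.348) = 0.1964.
Combined: 1.568 × 0.1964 = 0.3080 mSv/h.

0.308 mSv/h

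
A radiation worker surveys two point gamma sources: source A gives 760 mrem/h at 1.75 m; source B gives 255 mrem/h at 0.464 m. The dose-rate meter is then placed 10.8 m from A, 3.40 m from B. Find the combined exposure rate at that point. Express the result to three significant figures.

Each source contributes Iᵢ·(dᵢ/rᵢ)²; contributions add.
A: 760 × (1.75/10.8)² = 19.95 mrem/h
B: 255 × (0.464/3.40)² = 4.749 mrem/h
Total = 19.95 + 4.749 = 24.70 mrem/h.

24.7 mrem/h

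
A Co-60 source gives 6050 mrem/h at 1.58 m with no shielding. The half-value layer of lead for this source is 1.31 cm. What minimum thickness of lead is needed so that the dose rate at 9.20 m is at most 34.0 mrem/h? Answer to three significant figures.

3.13 cm

At 9.20 m, distance alone gives 6050 × (1.58/9.20)² = 6050 × 0.02949 = 178.4 mrem/h.
Further attenuation needed: 178.4/34.0 = 5.247.
n = log₂(5.247) = 2.391 half-value layers.
Thickness = 2.391 × 1.31 cm = 3.132 cm.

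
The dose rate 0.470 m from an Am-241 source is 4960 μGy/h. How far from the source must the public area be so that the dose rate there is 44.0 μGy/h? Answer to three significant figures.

4.99 m

Applying the 1/r² law, d₂ = d₁·√(I₁/I₂).
I₁/I₂ = 4960/44.0 = 112.7, so d₂ = 0.470 × √112.7 = 4.990 m.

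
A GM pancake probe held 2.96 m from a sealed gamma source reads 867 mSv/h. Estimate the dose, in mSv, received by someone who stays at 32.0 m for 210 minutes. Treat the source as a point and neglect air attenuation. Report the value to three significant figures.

26.0 mSv

Applying the 1/r² law, rate at 32.0 m:
(2.96/32.0)² = 0.008556, so 867 × 0.008556 = 7.418 mSv/h.
Dose = rate × time = 7.418 mSv/h × 3.500 h = 25.96 mSv.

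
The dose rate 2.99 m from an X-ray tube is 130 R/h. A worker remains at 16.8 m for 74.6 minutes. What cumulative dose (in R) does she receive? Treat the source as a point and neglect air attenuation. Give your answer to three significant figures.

5.12 R

By the inverse-square law, rate at 16.8 m:
130 × (2.99/16.8)² = 130 × 0.03168 = 4.118 R/h.
Dose = rate × time = 4.118 R/h × 1.243 h = 5.119 R.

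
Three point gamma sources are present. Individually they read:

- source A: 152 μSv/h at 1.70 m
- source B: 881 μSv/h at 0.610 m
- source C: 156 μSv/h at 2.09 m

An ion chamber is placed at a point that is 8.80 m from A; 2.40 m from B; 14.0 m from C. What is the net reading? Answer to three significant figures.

66.1 μSv/h

By superposition, sum each source's inverse-square contribution:
A: 152 × (1.70/8.80)² = 5.673 μSv/h
B: 881 × (0.610/2.40)² = 56.91 μSv/h
C: 156 × (2.09/14.0)² = 3.477 μSv/h
Total = 5.673 + 56.91 + 3.477 = 66.06 μSv/h.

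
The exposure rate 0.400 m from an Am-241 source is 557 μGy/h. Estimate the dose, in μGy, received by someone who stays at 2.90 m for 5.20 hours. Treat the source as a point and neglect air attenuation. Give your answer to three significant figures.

Using I₁d₁² = I₂d₂², rate at 2.90 m:
557 × (0.400/2.90)² = 557 × 0.01902 = 10.59 μGy/h.
Dose = rate × time = 10.59 μGy/h × 5.200 h = 55.07 μGy.

55.1 μGy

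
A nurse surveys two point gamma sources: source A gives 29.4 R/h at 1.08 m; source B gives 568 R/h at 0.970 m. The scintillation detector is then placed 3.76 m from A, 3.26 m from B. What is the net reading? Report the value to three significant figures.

By superposition, sum each source's inverse-square contribution:
A: 29.4 × (1.08/3.76)² = 2.426 R/h
B: 568 × (0.970/3.26)² = 50.29 R/h
Total = 2.426 + 50.29 = 52.72 R/h.

52.7 R/h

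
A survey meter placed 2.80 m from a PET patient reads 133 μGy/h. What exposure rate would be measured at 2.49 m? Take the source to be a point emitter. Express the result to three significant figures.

168 μGy/h

Using I₁d₁² = I₂d₂², scaling from 2.80 m to 2.49 m:
133 × (2.80/2.49)² = 133 × 1.264 = 168.1 μGy/h.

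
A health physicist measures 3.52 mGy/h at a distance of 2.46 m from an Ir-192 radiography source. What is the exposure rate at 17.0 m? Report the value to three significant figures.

0.0737 mGy/h

Intensity scales as (d₁/d₂)², so the rate at 17.0 m is
(2.46/17.0)² = 0.02094, so 3.52 × 0.02094 = 0.07371 mGy/h.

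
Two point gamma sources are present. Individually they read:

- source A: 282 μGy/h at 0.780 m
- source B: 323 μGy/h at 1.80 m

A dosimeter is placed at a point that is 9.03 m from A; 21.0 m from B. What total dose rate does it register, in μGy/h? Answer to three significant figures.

4.48 μGy/h

Each source contributes Iᵢ·(dᵢ/rᵢ)²; contributions add.
A: 282 × (0.780/9.03)² = 2.104 μGy/h
B: 323 × (1.80/21.0)² = 2.373 μGy/h
Total = 2.104 + 2.373 = 4.477 μGy/h.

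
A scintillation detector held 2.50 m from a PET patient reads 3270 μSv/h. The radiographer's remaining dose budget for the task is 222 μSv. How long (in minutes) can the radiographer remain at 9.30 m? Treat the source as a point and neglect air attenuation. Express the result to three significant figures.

56.4 min

Intensity scales as (d₁/d₂)², so rate at 9.30 m:
(2.50/9.30)² = 0.07226, so 3270 × 0.07226 = 236.3 μSv/h.
Stay time = 222 μSv ÷ 236.3 μSv/h = 0.9395 h = 56.37 min.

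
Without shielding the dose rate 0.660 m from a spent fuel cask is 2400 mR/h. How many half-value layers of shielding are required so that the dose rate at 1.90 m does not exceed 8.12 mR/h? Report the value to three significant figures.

5.16 half-value layers

At 1.90 m, distance alone gives (0.660/1.90)² = 0.1207, so 2400 × 0.1207 = 289.7 mR/h.
Further attenuation needed: 289.7/8.12 = 35.68.
n = log₂(35.68) = 5.157 half-value layers.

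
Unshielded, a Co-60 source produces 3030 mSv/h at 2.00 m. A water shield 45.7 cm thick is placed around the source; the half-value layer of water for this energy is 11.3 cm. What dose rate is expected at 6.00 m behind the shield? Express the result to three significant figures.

Distance alone: 3030 × (2.00/6.00)² = 3030 × 0.1111 = 336.6 mSv/h.
Shield: 45.7/11.3 = 4.044 half-value layers → attenuation 2^(−4.044) = 0.06062.
Combined: 336.6 × 0.06062 = 20.40 mSv/h.

20.4 mSv/h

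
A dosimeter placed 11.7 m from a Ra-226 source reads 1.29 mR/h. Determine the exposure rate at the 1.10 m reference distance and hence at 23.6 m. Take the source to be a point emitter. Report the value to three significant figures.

146 mR/h; 0.317 mR/h

Intensity scales as (d₁/d₂)², so
At 1.10 m: 1.29 × (11.7/1.10)² = 1.29 × 113.1 = 145.9 mR/h
At 23.6 m: (1.10/23.6)² = 0.002173, so 145.9 × 0.002173 = 0.3170 mR/h.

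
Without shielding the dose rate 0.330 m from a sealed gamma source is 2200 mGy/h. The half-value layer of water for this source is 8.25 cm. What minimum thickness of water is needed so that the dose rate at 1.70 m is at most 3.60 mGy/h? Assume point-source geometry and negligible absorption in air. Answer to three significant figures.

At 1.70 m, distance alone gives (0.330/1.70)² = 0.03768, so 2200 × 0.03768 = 82.90 mGy/h.
Further attenuation needed: 82.90/3.60 = 23.03.
n = log₂(23.03) = 4.525 half-value layers.
Thickness = 4.525 × 8.25 cm = 37.33 cm.

37.3 cm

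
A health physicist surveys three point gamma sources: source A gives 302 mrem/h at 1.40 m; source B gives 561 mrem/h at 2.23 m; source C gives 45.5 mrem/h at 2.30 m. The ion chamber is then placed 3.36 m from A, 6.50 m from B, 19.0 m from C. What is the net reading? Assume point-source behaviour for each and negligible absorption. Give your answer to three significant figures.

119 mrem/h

By superposition, sum each source's inverse-square contribution:
A: 302 × (1.40/3.36)² = 52.43 mrem/h
B: 561 × (2.23/6.50)² = 66.03 mrem/h
C: 45.5 × (2.30/19.0)² = 0.6667 mrem/h
Total = 52.43 + 66.03 + 0.6667 = 119.1 mrem/h.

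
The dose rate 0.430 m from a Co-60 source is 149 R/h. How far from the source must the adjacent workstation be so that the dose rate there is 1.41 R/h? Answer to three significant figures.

By the inverse-square law, d₂ = d₁·√(I₁/I₂).
I₁/I₂ = 149/1.41 = 105.7, so d₂ = 0.430 × √105.7 = 4.421 m.

4.42 m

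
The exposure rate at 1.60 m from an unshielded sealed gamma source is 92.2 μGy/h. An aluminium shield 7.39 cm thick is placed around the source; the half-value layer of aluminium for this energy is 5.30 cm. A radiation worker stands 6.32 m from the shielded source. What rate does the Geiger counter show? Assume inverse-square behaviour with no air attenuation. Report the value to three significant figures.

2.25 μGy/h

Distance alone: (1.60/6.32)² = 0.06409, so 92.2 × 0.06409 = 5.909 μGy/h.
Shield: 7.39/5.30 = 1.394 half-value layers → attenuation 2^(−1.394) = 0.3805.
Combined: 5.909 × 0.3805 = 2.248 μGy/h.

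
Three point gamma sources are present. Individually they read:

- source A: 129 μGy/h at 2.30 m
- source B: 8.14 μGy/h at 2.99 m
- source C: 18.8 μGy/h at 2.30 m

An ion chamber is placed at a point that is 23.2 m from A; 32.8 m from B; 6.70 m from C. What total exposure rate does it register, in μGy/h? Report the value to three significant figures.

By superposition, sum each source's inverse-square contribution:
A: 129 × (2.30/23.2)² = 1.268 μGy/h
B: 8.14 × (2.99/32.8)² = 0.06764 μGy/h
C: 18.8 × (2.30/6.70)² = 2.215 μGy/h
Total = 1.268 + 0.06764 + 2.215 = 3.551 μGy/h.

3.55 μGy/h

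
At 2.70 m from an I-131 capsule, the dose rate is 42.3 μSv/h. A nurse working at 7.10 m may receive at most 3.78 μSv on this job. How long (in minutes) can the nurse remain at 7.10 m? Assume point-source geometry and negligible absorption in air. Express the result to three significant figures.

Using I₁d₁² = I₂d₂², rate at 7.10 m:
(2.70/7.10)² = 0.1446, so 42.3 × 0.1446 = 6.117 μSv/h.
Stay time = 3.78 μSv ÷ 6.117 μSv/h = 0.6179 h = 37.07 min.

37.1 min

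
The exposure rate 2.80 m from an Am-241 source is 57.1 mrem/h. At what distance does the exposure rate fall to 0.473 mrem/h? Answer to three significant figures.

Since intensity falls as 1/r², d₂ = d₁·√(I₁/I₂).
I₁/I₂ = 57.1/0.473 = 120.7, so d₂ = 2.80 × √120.7 = 30.76 m.

30.8 m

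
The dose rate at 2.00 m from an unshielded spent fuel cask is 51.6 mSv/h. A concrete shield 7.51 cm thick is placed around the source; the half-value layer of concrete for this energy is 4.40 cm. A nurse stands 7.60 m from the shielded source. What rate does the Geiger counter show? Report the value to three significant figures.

1.09 mSv/h

Distance alone: 51.6 × (2.00/7.60)² = 51.6 × 0.06925 = 3.573 mSv/h.
Shield: 7.51/4.40 = 1.707 half-value layers → attenuation 2^(−1.707) = 0.3063.
Combined: 3.573 × 0.3063 = 1.094 mSv/h.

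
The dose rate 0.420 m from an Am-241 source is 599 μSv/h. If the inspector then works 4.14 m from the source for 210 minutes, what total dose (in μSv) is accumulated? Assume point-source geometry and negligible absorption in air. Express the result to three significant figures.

Intensity scales as (d₁/d₂)², so rate at 4.14 m:
599 × (0.420/4.14)² = 599 × 0.01029 = 6.164 μSv/h.
Dose = rate × time = 6.164 μSv/h × 3.500 h = 21.57 μSv.

21.6 μSv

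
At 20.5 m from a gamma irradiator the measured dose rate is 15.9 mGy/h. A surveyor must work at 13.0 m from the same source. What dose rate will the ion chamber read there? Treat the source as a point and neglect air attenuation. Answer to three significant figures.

Using I₁d₁² = I₂d₂², scaling from 20.5 m to 13.0 m:
15.9 × (20.5/13.0)² = 15.9 × 2.487 = 39.54 mGy/h.

39.5 mGy/h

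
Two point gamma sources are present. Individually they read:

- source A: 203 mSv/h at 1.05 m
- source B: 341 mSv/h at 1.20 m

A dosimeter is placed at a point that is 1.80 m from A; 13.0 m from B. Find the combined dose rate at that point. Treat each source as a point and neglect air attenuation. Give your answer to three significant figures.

72.0 mSv/h

By superposition, sum each source's inverse-square contribution:
A: 203 × (1.05/1.80)² = 69.08 mSv/h
B: 341 × (1.20/13.0)² = 2.906 mSv/h
Total = 69.08 + 2.906 = 71.99 mSv/h.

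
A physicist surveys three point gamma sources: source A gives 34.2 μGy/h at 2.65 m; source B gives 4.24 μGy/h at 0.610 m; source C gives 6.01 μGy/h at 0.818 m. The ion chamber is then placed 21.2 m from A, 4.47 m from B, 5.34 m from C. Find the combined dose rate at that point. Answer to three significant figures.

Each source contributes Iᵢ·(dᵢ/rᵢ)²; contributions add.
A: 34.2 × (2.65/21.2)² = 0.5344 μGy/h
B: 4.24 × (0.610/4.47)² = 0.07896 μGy/h
C: 6.01 × (0.818/5.34)² = 0.1410 μGy/h
Total = 0.5344 + 0.07896 + 0.1410 = 0.7544 μGy/h.

0.754 μGy/h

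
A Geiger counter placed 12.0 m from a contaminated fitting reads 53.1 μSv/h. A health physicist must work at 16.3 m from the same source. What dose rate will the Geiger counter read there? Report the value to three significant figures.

By the inverse-square law, scaling from 12.0 m to 16.3 m:
53.1 × (12.0/16.3)² = 53.1 × 0.5420 = 28.78 μSv/h.

28.8 μSv/h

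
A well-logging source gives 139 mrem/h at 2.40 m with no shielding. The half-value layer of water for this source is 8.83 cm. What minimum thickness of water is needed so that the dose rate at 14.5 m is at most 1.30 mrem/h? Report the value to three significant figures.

At 14.5 m, distance alone gives (2.40/14.5)² = 0.02740, so 139 × 0.02740 = 3.809 mrem/h.
Further attenuation needed: 3.809/1.30 = 2.930.
n = log₂(2.930) = 1.551 half-value layers.
Thickness = 1.551 × 8.83 cm = 13.70 cm.

13.7 cm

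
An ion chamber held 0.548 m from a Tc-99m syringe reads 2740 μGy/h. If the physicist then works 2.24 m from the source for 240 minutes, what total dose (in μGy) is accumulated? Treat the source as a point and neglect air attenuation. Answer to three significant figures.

Intensity scales as (d₁/d₂)², so rate at 2.24 m:
2740 × (0.548/2.24)² = 2740 × 0.05985 = 164.0 μGy/h.
Dose = rate × time = 164.0 μGy/h × 4.000 h = 656.0 μGy.

656 μGy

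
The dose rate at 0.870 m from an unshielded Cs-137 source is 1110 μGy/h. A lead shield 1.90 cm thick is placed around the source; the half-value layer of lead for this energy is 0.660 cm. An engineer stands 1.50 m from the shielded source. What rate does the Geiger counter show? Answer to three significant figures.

50.8 μGy/h

Distance alone: (0.870/1.50)² = 0.3364, so 1110 × 0.3364 = 373.4 μGy/h.
Shield: 1.90/0.660 = 2.879 half-value layers → attenuation 2^(−2.879) = 0.1359.
Combined: 373.4 × 0.1359 = 50.75 μGy/h.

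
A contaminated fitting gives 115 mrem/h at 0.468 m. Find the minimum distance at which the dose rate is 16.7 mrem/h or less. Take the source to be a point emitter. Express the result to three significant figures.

1.23 m

Since intensity falls as 1/r², d₂ = d₁·√(I₁/I₂).
I₁/I₂ = 115/16.7 = 6.886, so d₂ = 0.468 × √6.886 = 1.228 m.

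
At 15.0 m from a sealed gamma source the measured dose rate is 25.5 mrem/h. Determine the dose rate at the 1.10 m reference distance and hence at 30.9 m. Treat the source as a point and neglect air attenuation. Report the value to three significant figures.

4740 mrem/h; 6.01 mrem/h

Intensity scales as (d₁/d₂)², so
At 1.10 m: (15.0/1.10)² = 186.0, so 25.5 × 186.0 = 4743 mrem/h
At 30.9 m: (1.10/30.9)² = 0.001267, so 4743 × 0.001267 = 6.009 mrem/h.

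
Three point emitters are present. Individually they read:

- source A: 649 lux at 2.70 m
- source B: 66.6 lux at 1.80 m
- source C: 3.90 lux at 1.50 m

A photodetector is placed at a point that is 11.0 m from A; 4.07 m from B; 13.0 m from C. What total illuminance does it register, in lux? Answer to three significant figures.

By superposition, sum each source's inverse-square contribution:
A: 649 × (2.70/11.0)² = 39.10 lux
B: 66.6 × (1.80/4.07)² = 13.03 lux
C: 3.90 × (1.50/13.0)² = 0.05192 lux
Total = 39.10 + 13.03 + 0.05192 = 52.18 lux.

52.2 lux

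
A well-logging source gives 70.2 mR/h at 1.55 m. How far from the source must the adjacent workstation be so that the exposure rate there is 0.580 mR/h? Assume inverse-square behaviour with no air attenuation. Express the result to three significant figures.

Applying the 1/r² law, d₂ = d₁·√(I₁/I₂).
I₁/I₂ = 70.2/0.580 = 121.0, so d₂ = 1.55 × √121.0 = 17.05 m.

17.1 m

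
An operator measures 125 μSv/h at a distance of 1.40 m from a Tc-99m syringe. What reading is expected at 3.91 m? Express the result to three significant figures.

Since intensity falls as 1/r², the rate at 3.91 m is
125 × (1.40/3.91)² = 125 × 0.1282 = 16.03 μSv/h.

16.0 μSv/h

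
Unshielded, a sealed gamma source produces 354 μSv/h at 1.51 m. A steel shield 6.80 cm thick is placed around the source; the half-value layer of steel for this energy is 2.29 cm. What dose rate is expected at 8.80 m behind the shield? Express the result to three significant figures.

Distance alone: (1.51/8.80)² = 0.02944, so 354 × 0.02944 = 10.42 μSv/h.
Shield: 6.80/2.29 = 2.969 half-value layers → attenuation 2^(−2.969) = 0.1277.
Combined: 10.42 × 0.1277 = 1.331 μSv/h.

1.33 μSv/h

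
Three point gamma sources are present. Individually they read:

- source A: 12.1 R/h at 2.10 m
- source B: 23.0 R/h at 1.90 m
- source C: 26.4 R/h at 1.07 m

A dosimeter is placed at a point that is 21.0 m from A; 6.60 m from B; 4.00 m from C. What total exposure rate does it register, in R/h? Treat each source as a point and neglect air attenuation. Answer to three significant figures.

By superposition, sum each source's inverse-square contribution:
A: 12.1 × (2.10/21.0)² = 0.1210 R/h
B: 23.0 × (1.90/6.60)² = 1.906 R/h
C: 26.4 × (1.07/4.00)² = 1.889 R/h
Total = 0.1210 + 1.906 + 1.889 = 3.916 R/h.

3.92 R/h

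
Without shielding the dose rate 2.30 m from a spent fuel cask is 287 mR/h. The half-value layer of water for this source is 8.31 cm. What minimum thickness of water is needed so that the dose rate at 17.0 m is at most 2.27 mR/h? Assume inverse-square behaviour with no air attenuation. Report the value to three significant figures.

At 17.0 m, distance alone gives 287 × (2.30/17.0)² = 287 × 0.01830 = 5.252 mR/h.
Further attenuation needed: 5.252/2.27 = 2.314.
n = log₂(2.314) = 1.210 half-value layers.
Thickness = 1.210 × 8.31 cm = 10.06 cm.

10.1 cm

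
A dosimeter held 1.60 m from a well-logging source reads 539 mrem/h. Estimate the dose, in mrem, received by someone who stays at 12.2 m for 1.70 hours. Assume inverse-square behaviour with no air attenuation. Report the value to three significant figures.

Since intensity falls as 1/r², rate at 12.2 m:
(1.60/12.2)² = 0.01720, so 539 × 0.01720 = 9.271 mrem/h.
Dose = rate × time = 9.271 mrem/h × 1.700 h = 15.76 mrem.

15.8 mrem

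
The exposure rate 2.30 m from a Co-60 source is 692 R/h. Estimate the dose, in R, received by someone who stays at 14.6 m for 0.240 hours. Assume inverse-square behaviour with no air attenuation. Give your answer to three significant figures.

4.12 R

Using I₁d₁² = I₂d₂², rate at 14.6 m:
(2.30/14.6)² = 0.02482, so 692 × 0.02482 = 17.18 R/h.
Dose = rate × time = 17.18 R/h × 0.2400 h = 4.123 R.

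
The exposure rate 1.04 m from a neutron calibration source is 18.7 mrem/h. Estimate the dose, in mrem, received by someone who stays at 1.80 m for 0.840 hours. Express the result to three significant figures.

By the inverse-square law, rate at 1.80 m:
(1.04/1.80)² = 0.3338, so 18.7 × 0.3338 = 6.242 mrem/h.
Dose = rate × time = 6.242 mrem/h × 0.8400 h = 5.243 mrem.

5.24 mrem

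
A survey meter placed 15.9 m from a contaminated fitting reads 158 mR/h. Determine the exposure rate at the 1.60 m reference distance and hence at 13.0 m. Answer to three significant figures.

Using I₁d₁² = I₂d₂²,
At 1.60 m: 158 × (15.9/1.60)² = 158 × 98.75 = 15600 mR/h
At 13.0 m: (1.60/13.0)² = 0.01515, so 15600 × 0.01515 = 236.3 mR/h.

15600 mR/h; 236 mR/h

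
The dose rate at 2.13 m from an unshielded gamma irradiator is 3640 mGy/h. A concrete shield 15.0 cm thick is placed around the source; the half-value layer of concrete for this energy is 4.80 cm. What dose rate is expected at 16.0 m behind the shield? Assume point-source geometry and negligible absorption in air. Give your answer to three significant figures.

7.39 mGy/h

Distance alone: 3640 × (2.13/16.0)² = 3640 × 0.01772 = 64.50 mGy/h.
Shield: 15.0/4.80 = 3.125 half-value layers → attenuation 2^(−3.125) = 0.1146.
Combined: 64.50 × 0.1146 = 7.392 mGy/h.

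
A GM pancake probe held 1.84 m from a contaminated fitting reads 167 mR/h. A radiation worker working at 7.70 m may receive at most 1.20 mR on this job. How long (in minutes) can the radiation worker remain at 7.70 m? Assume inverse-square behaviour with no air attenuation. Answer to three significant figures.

Applying the 1/r² law, rate at 7.70 m:
167 × (1.84/7.70)² = 167 × 0.05710 = 9.536 mR/h.
Stay time = 1.20 mR ÷ 9.536 mR/h = 0.1258 h = 7.548 min.

7.55 min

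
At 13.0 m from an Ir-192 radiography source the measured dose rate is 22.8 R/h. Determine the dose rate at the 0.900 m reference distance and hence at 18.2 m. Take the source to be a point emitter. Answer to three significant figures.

Since intensity falls as 1/r²,
At 0.900 m: 22.8 × (13.0/0.900)² = 22.8 × 208.6 = 4756 R/h
At 18.2 m: (0.900/18.2)² = 0.002445, so 4756 × 0.002445 = 11.63 R/h.

4760 R/h; 11.6 R/h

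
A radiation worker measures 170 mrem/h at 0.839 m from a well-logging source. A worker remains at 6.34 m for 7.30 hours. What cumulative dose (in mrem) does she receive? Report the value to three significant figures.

21.7 mrem

Using I₁d₁² = I₂d₂², rate at 6.34 m:
(0.839/6.34)² = 0.01751, so 170 × 0.01751 = 2.977 mrem/h.
Dose = rate × time = 2.977 mrem/h × 7.300 h = 21.73 mrem.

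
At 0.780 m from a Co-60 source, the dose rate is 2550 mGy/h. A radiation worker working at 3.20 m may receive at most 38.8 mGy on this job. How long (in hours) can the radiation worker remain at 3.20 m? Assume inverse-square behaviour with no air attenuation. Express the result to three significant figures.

0.256 h

Using I₁d₁² = I₂d₂², rate at 3.20 m:
2550 × (0.780/3.20)² = 2550 × 0.05941 = 151.5 mGy/h.
Stay time = 38.8 mGy ÷ 151.5 mGy/h = 0.2561 h.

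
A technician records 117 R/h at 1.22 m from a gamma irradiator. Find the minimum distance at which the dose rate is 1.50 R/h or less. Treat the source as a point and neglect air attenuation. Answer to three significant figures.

Intensity scales as (d₁/d₂)², so d₂ = d₁·√(I₁/I₂).
I₁/I₂ = 117/1.50 = 78.00, so d₂ = 1.22 × √78.00 = 10.77 m.

10.8 m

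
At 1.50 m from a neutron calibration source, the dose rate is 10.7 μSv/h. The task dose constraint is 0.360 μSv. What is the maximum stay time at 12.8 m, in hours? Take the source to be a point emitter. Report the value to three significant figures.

Since intensity falls as 1/r², rate at 12.8 m:
10.7 × (1.50/12.8)² = 10.7 × 0.01373 = 0.1469 μSv/h.
Stay time = 0.360 μSv ÷ 0.1469 μSv/h = 2.451 h.

2.45 h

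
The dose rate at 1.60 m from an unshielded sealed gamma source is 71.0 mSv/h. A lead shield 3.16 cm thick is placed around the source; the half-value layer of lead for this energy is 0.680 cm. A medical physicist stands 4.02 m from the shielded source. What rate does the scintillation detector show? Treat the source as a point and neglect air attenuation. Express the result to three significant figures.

Distance alone: 71.0 × (1.60/4.02)² = 71.0 × 0.1584 = 11.25 mSv/h.
Shield: 3.16/0.680 = 4.647 half-value layers → attenuation 2^(−4.647) = 0.03991.
Combined: 11.25 × 0.03991 = 0.4490 mSv/h.

0.449 mSv/h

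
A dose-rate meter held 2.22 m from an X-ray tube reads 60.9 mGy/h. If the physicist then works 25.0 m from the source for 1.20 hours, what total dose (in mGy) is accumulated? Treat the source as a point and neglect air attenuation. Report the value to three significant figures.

0.576 mGy

By the inverse-square law, rate at 25.0 m:
(2.22/25.0)² = 0.007885, so 60.9 × 0.007885 = 0.4802 mGy/h.
Dose = rate × time = 0.4802 mGy/h × 1.200 h = 0.5762 mGy.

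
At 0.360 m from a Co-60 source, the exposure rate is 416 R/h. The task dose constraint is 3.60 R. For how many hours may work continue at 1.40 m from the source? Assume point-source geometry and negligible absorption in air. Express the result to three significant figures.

Using I₁d₁² = I₂d₂², rate at 1.40 m:
(0.360/1.40)² = 0.06612, so 416 × 0.06612 = 27.51 R/h.
Stay time = 3.60 R ÷ 27.51 R/h = 0.1309 h.

0.131 h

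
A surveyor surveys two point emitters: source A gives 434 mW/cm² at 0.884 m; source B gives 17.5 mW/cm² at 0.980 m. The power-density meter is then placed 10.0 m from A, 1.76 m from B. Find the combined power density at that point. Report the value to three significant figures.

8.82 mW/cm²

Each source contributes Iᵢ·(dᵢ/rᵢ)²; contributions add.
A: 434 × (0.884/10.0)² = 3.392 mW/cm²
B: 17.5 × (0.980/1.76)² = 5.426 mW/cm²
Total = 3.392 + 5.426 = 8.818 mW/cm².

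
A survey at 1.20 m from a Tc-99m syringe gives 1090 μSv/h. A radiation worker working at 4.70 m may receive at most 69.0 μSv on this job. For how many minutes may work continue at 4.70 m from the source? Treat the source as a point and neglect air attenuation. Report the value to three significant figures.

Using I₁d₁² = I₂d₂², rate at 4.70 m:
1090 × (1.20/4.70)² = 1090 × 0.06519 = 71.06 μSv/h.
Stay time = 69.0 μSv ÷ 71.06 μSv/h = 0.9710 h = 58.26 min.

58.3 min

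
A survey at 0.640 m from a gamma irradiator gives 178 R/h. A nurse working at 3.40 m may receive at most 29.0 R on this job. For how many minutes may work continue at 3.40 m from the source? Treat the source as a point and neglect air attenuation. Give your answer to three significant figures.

276 min

By the inverse-square law, rate at 3.40 m:
178 × (0.640/3.40)² = 178 × 0.03543 = 6.307 R/h.
Stay time = 29.0 R ÷ 6.307 R/h = 4.598 h = 275.9 min.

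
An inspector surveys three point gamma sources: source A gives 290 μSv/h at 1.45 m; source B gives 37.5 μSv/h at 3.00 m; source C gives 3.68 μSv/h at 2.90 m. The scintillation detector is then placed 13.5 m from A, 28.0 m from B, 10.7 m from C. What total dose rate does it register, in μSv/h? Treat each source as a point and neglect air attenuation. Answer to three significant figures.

By superposition, sum each source's inverse-square contribution:
A: 290 × (1.45/13.5)² = 3.346 μSv/h
B: 37.5 × (3.00/28.0)² = 0.4305 μSv/h
C: 3.68 × (2.90/10.7)² = 0.2703 μSv/h
Total = 3.346 + 0.4305 + 0.2703 = 4.047 μSv/h.

4.05 μSv/h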